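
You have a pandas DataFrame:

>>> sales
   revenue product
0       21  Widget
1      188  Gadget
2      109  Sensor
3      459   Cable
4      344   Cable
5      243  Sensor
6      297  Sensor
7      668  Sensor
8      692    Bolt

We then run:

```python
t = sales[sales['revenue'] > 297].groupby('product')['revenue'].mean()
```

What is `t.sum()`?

1761.5

filter rows where revenue > 297:
   revenue product
3      459   Cable
4      344   Cable
7      668  Sensor
8      692    Bolt
group by product, mean of revenue:
product
Bolt      692.0
Cable     401.5
Sensor    668.0
Name: revenue, dtype: float64
Reading off the sum of the resulting series, we get 1761.5.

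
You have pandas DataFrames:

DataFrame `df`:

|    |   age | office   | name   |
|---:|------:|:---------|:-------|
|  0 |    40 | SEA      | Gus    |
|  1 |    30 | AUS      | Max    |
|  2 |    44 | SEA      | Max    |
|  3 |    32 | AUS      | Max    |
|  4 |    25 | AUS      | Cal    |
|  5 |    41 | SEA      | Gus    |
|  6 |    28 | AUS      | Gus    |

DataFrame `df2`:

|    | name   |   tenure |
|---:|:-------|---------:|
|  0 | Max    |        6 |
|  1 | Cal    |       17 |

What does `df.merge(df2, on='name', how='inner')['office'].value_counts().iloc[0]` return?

3

merge on 'name' (how='inner') → 4 rows:
   age office name  tenure
0   30    AUS  Max       6
1   44    SEA  Max       6
2   32    AUS  Max       6
3   25    AUS  Cal      17
value_counts of office:
office
AUS    3
SEA    1
Name: count, dtype: int64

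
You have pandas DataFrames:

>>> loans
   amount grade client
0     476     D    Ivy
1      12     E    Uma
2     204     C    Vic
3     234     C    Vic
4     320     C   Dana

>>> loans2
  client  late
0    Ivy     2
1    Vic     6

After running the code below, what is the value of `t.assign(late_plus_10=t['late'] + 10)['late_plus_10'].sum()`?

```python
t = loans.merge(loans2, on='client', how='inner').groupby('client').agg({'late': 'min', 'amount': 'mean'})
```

merge on 'client' (how='inner') → 3 rows:
   amount grade client  late
0     476     D    Ivy     2
1     204     C    Vic     6
2     234     C    Vic     6
group by client: min(late), mean(amount):
        late  amount
client              
Ivy        2   476.0
Vic        6   219.0
add column late_plus_10 = t['late'] + 10:
        late  amount  late_plus_10
client                            
Ivy        2   476.0            12
Vic        6   219.0            16
Reading off the sum of column 'late_plus_10', we get 28.

28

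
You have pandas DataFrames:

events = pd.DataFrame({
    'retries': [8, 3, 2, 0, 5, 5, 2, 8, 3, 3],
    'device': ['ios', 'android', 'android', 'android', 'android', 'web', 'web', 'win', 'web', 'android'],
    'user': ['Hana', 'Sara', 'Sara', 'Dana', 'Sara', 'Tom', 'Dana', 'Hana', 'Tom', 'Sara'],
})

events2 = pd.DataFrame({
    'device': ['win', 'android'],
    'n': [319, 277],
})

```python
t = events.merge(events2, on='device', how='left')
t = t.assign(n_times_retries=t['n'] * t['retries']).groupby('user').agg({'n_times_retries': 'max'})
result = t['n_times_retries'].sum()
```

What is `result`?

merge on 'device' (how='left') → 10 rows:
   retries   device  user      n
0        8      ios  Hana    NaN
1        3  android  Sara  277.0
2        2  android  Sara  277.0
3        0  android  Dana  277.0
4        5  android  Sara  277.0
5        5      web   Tom    NaN
6        2      web  Dana    NaN
7        8      win  Hana  319.0
8        3      web   Tom    NaN
9        3  android  Sara  277.0
add column n_times_retries = t['n'] * t['retries']:
   retries   device  user      n  n_times_retries
0        8      ios  Hana    NaN              NaN
1        3  android  Sara  277.0            831.0
2        2  android  Sara  277.0            554.0
3        0  android  Dana  277.0              0.0
4        5  android  Sara  277.0           1385.0
5        5      web   Tom    NaN              NaN
6        2      web  Dana    NaN              NaN
7        8      win  Hana  319.0           2552.0
8        3      web   Tom    NaN              NaN
9        3  android  Sara  277.0            831.0
group by user, max of n_times_retries:
      n_times_retries
user                 
Dana              0.0
Hana           2552.0
Sara           1385.0
Tom               NaN

3937.0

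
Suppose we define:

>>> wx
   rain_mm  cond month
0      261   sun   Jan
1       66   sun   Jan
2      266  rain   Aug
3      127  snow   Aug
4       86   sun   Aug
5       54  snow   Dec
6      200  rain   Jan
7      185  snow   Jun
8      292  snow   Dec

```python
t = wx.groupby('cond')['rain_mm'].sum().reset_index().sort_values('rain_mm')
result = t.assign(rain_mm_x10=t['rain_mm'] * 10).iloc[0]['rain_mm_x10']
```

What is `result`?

group by cond, sum of rain_mm:
cond
rain    466
snow    658
sun     413
Name: rain_mm, dtype: int64
reset_index():
   cond  rain_mm
0  rain      466
1  snow      658
2   sun      413
sort by rain_mm:
   cond  rain_mm
2   sun      413
0  rain      466
1  snow      658
add column rain_mm_x10 = t['rain_mm'] * 10:
   cond  rain_mm  rain_mm_x10
2   sun      413         4130
0  rain      466         4660
1  snow      658         6580
Hence 4130.

4130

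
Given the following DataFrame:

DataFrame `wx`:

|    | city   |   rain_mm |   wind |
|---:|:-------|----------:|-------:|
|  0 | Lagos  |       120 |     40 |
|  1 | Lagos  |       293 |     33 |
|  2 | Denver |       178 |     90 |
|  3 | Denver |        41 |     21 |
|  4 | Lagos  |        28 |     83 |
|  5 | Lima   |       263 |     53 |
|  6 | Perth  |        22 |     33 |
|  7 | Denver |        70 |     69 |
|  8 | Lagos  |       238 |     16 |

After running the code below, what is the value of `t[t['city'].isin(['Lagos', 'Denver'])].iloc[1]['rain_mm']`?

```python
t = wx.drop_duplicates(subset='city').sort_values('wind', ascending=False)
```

120

drop duplicate city (keep=first):
     city  rain_mm  wind
0   Lagos      120    40
2  Denver      178    90
5    Lima      263    53
6   Perth       22    33
sort by wind descending:
     city  rain_mm  wind
2  Denver      178    90
5    Lima      263    53
0   Lagos      120    40
6   Perth       22    33
filter rows where city in ['Lagos', 'Denver']:
     city  rain_mm  wind
2  Denver      178    90
0   Lagos      120    40
Hence 120.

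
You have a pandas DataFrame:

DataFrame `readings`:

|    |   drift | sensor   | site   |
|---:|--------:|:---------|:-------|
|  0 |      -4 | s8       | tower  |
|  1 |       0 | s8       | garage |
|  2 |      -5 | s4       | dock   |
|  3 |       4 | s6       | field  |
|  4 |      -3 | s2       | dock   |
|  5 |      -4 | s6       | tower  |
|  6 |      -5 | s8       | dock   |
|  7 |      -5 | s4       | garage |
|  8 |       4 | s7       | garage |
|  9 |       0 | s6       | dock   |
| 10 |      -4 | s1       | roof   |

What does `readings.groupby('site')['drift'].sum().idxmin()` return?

group by site, sum of drift:
site
dock     -13
field      4
garage    -1
roof      -4
tower     -8
Name: drift, dtype: int64

dock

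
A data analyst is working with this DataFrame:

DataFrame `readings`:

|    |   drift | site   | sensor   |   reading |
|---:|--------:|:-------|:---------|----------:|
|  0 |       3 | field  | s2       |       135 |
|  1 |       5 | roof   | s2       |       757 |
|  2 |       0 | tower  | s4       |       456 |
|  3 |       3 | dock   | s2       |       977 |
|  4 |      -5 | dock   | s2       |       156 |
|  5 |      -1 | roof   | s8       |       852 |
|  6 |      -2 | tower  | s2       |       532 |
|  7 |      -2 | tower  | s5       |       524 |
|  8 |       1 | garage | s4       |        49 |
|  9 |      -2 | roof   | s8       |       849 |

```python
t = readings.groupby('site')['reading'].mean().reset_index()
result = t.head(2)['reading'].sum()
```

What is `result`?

group by site, mean of reading:
site
dock      566.500000
field     135.000000
garage     49.000000
roof      819.333333
tower     504.000000
Name: reading, dtype: float64
reset_index():
     site     reading
0    dock  566.500000
1   field  135.000000
2  garage   49.000000
3    roof  819.333333
4   tower  504.000000
take first 2 rows:
    site  reading
0   dock    566.5
1  field    135.0
Taking the sum of column 'reading' gives 701.5.

701.5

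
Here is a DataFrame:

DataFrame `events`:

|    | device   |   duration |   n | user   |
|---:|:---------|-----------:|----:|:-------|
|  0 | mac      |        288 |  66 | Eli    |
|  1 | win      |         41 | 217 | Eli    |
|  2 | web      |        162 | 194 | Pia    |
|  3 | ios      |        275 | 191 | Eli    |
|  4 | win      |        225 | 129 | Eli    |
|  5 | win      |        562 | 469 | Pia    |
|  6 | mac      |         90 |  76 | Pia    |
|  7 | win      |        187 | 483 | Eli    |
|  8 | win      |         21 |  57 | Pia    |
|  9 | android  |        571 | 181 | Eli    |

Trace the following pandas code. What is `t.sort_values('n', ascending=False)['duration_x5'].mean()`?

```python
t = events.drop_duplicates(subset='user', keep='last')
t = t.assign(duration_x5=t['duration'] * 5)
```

1480.0

drop duplicate user (keep=last):
    device  duration    n user
8      win        21   57  Pia
9  android       571  181  Eli
add column duration_x5 = t['duration'] * 5:
    device  duration    n user  duration_x5
8      win        21   57  Pia          105
9  android       571  181  Eli         2855
sort by n descending:
    device  duration    n user  duration_x5
9  android       571  181  Eli         2855
8      win        21   57  Pia          105
Reading off the mean of column 'duration_x5', we get 1480.0.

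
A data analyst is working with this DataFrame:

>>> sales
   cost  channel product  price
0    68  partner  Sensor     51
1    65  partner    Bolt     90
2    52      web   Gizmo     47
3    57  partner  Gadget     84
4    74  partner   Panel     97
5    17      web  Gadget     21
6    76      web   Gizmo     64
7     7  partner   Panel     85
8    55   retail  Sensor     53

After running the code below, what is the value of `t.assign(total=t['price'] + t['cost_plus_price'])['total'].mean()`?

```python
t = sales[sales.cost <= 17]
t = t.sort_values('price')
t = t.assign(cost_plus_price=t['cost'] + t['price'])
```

118.0

filter rows where cost <= 17:
   cost  channel product  price
5    17      web  Gadget     21
7     7  partner   Panel     85
sort by price:
   cost  channel product  price
5    17      web  Gadget     21
7     7  partner   Panel     85
add column cost_plus_price = t['cost'] + t['price']:
   cost  channel product  price  cost_plus_price
5    17      web  Gadget     21               38
7     7  partner   Panel     85               92
add column total = t['price'] + t['cost_plus_price']:
   cost  channel product  price  cost_plus_price  total
5    17      web  Gadget     21               38     59
7     7  partner   Panel     85               92    177
So mean() = 118.0.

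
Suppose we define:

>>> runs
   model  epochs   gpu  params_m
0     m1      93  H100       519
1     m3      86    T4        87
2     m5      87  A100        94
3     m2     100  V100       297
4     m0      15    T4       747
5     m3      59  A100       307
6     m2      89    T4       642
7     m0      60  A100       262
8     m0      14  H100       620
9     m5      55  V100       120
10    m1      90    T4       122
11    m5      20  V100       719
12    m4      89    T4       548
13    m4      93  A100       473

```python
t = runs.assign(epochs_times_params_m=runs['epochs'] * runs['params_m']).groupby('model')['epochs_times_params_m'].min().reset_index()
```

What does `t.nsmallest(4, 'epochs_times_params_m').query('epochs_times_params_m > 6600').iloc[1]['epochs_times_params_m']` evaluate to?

add column epochs_times_params_m = runs['epochs'] * runs['params_m']:
   model  epochs   gpu  params_m  epochs_times_params_m
0     m1      93  H100       519                  48267
1     m3      86    T4        87                   7482
2     m5      87  A100        94                   8178
3     m2     100  V100       297                  29700
4     m0      15    T4       747                  11205
5     m3      59  A100       307                  18113
6     m2      89    T4       642                  57138
7     m0      60  A100       262                  15720
8     m0      14  H100       620                   8680
9     m5      55  V100       120                   6600
10    m1      90    T4       122                  10980
11    m5      20  V100       719                  14380
12    m4      89    T4       548                  48772
13    m4      93  A100       473                  43989
group by model, min of epochs_times_params_m:
model
m0     8680
m1    10980
m2    29700
m3     7482
m4    43989
m5     6600
Name: epochs_times_params_m, dtype: int64
reset_index():
  model  epochs_times_params_m
0    m0                   8680
1    m1                  10980
2    m2                  29700
3    m3                   7482
4    m4                  43989
5    m5                   6600
take 4 rows with smallest epochs_times_params_m:
  model  epochs_times_params_m
5    m5                   6600
3    m3                   7482
0    m0                   8680
1    m1                  10980
filter rows where epochs_times_params_m > 6600:
  model  epochs_times_params_m
3    m3                   7482
0    m0                   8680
1    m1                  10980
So iloc[1]['epochs_times_params_m'] = 8680.

8680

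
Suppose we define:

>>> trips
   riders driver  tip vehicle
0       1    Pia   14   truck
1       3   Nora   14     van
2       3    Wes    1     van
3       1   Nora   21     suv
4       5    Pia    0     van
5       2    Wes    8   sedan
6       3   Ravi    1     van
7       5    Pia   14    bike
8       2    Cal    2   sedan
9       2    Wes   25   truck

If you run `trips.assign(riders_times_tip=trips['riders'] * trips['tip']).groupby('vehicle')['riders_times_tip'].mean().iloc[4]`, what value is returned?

12.0

add column riders_times_tip = trips['riders'] * trips['tip']:
   riders driver  tip vehicle  riders_times_tip
0       1    Pia   14   truck                14
1       3   Nora   14     van                42
2       3    Wes    1     van                 3
3       1   Nora   21     suv                21
4       5    Pia    0     van                 0
5       2    Wes    8   sedan                16
6       3   Ravi    1     van                 3
7       5    Pia   14    bike                70
8       2    Cal    2   sedan                 4
9       2    Wes   25   truck                50
group by vehicle, mean of riders_times_tip:
vehicle
bike     70.0
sedan    10.0
suv      21.0
truck    32.0
van      12.0
Name: riders_times_tip, dtype: float64
Taking the value at position 4 gives 12.0.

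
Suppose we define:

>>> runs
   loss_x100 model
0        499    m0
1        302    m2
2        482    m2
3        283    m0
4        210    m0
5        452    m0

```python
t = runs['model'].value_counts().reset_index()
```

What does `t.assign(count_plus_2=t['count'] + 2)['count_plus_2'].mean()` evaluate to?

value_counts of model:
model
m0    4
m2    2
Name: count, dtype: int64
reset_index():
  model  count
0    m0      4
1    m2      2
add column count_plus_2 = t['count'] + 2:
  model  count  count_plus_2
0    m0      4             6
1    m2      2             4
So mean() = 5.0.

5.0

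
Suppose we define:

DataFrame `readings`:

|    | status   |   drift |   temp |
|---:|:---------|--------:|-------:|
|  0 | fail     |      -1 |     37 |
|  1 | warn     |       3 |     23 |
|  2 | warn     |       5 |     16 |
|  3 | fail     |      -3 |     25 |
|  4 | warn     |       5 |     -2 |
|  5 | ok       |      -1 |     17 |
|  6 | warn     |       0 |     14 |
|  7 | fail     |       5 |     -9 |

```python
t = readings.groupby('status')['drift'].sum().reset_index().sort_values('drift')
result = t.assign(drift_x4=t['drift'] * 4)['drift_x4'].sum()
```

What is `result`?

group by status, sum of drift:
status
fail     1
ok      -1
warn    13
Name: drift, dtype: int64
reset_index():
  status  drift
0   fail      1
1     ok     -1
2   warn     13
sort by drift:
  status  drift
1     ok     -1
0   fail      1
2   warn     13
add column drift_x4 = t['drift'] * 4:
  status  drift  drift_x4
1     ok     -1        -4
0   fail      1         4
2   warn     13        52
Taking the sum of column 'drift_x4' gives 52.

52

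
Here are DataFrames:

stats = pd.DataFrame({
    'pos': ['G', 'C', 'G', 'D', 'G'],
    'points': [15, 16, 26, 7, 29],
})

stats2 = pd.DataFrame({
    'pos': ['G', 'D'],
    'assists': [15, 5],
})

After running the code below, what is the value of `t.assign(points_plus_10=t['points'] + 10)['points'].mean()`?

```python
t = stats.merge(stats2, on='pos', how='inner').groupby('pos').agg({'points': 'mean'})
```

merge on 'pos' (how='inner') → 4 rows:
  pos  points  assists
0   G      15       15
1   G      26       15
2   D       7        5
3   G      29       15
group by pos, mean of points:
        points
pos           
D     7.000000
G    23.333333
add column points_plus_10 = t['points'] + 10:
        points  points_plus_10
pos                           
D     7.000000       17.000000
G    23.333333       33.333333
So mean() = 15.1666666667.

15.1666666667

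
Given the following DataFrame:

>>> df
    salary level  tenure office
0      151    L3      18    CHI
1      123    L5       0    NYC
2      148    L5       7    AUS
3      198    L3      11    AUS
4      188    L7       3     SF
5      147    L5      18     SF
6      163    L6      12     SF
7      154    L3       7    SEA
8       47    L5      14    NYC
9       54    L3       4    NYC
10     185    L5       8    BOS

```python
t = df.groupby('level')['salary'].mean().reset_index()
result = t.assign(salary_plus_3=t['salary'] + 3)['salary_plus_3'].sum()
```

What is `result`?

632.25

group by level, mean of salary:
level
L3    139.25
L5    130.00
L6    163.00
L7    188.00
Name: salary, dtype: float64
reset_index():
  level  salary
0    L3  139.25
1    L5  130.00
2    L6  163.00
3    L7  188.00
add column salary_plus_3 = t['salary'] + 3:
  level  salary  salary_plus_3
0    L3  139.25         142.25
1    L5  130.00         133.00
2    L6  163.00         166.00
3    L7  188.00         191.00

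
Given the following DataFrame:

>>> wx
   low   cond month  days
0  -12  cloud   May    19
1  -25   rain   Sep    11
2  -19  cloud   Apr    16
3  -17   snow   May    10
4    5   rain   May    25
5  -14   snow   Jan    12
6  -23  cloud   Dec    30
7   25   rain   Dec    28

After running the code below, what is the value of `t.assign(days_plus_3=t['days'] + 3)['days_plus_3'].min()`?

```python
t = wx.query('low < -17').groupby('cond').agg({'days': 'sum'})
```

14

filter rows where low < -17:
   low   cond month  days
1  -25   rain   Sep    11
2  -19  cloud   Apr    16
6  -23  cloud   Dec    30
group by cond, sum of days:
       days
cond       
cloud    46
rain     11
add column days_plus_3 = t['days'] + 3:
       days  days_plus_3
cond                    
cloud    46           49
rain     11           14
Reading off the min of column 'days_plus_3', we get 14.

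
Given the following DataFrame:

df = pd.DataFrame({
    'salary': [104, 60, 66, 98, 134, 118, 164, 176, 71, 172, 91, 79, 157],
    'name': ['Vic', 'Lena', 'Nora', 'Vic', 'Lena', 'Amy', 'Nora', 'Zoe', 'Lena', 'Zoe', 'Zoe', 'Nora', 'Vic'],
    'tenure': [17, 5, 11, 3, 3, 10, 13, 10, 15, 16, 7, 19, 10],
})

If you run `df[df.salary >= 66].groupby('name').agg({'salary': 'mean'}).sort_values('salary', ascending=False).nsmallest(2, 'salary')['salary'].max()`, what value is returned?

103.0

filter rows where salary >= 66:
    salary  name  tenure
0      104   Vic      17
2       66  Nora      11
3       98   Vic       3
4      134  Lena       3
5      118   Amy      10
6      164  Nora      13
7      176   Zoe      10
8       71  Lena      15
9      172   Zoe      16
10      91   Zoe       7
11      79  Nora      19
12     157   Vic      10
group by name, mean of salary:
          salary
name            
Amy   118.000000
Lena  102.500000
Nora  103.000000
Vic   119.666667
Zoe   146.333333
sort by salary descending:
          salary
name            
Zoe   146.333333
Vic   119.666667
Amy   118.000000
Nora  103.000000
Lena  102.500000
take 2 rows with smallest salary:
      salary
name        
Lena   102.5
Nora   103.0
The max of column 'salary' is 103.0.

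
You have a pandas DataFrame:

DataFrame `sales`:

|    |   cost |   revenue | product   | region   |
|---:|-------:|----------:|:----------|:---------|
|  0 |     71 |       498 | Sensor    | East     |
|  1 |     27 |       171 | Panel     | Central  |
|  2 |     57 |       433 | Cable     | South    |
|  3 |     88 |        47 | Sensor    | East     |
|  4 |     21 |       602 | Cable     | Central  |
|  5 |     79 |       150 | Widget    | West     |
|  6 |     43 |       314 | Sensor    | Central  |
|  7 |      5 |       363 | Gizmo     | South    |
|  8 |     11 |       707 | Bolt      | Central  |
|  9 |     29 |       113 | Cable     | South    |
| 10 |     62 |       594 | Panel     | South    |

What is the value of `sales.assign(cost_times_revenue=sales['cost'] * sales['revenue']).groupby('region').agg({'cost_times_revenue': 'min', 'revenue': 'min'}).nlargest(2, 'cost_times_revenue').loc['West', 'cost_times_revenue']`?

11850

add column cost_times_revenue = sales['cost'] * sales['revenue']:
    cost  revenue product   region  cost_times_revenue
0     71      498  Sensor     East               35358
1     27      171   Panel  Central                4617
2     57      433   Cable    South               24681
3     88       47  Sensor     East                4136
4     21      602   Cable  Central               12642
5     79      150  Widget     West               11850
6     43      314  Sensor  Central               13502
7      5      363   Gizmo    South                1815
8     11      707    Bolt  Central                7777
9     29      113   Cable    South                3277
10    62      594   Panel    South               36828
group by region: min(cost_times_revenue), min(revenue):
         cost_times_revenue  revenue
region                              
Central                4617      171
East                   4136       47
South                  1815      113
West                  11850      150
take 2 rows with largest cost_times_revenue:
         cost_times_revenue  revenue
region                              
West                  11850      150
Central                4617      171
Taking the value at row 'West', column 'cost_times_revenue' gives 11850.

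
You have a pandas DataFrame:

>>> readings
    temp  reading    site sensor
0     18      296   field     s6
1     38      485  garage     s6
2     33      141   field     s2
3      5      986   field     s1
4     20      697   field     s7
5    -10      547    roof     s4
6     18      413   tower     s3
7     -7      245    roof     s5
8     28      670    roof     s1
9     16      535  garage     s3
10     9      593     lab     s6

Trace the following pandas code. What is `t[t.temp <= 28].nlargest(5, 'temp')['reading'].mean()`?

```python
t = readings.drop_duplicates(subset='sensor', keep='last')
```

548.0

drop duplicate sensor (keep=last):
    temp  reading    site sensor
2     33      141   field     s2
4     20      697   field     s7
5    -10      547    roof     s4
7     -7      245    roof     s5
8     28      670    roof     s1
9     16      535  garage     s3
10     9      593     lab     s6
filter rows where temp <= 28:
    temp  reading    site sensor
4     20      697   field     s7
5    -10      547    roof     s4
7     -7      245    roof     s5
8     28      670    roof     s1
9     16      535  garage     s3
10     9      593     lab     s6
take 5 rows with largest temp:
    temp  reading    site sensor
8     28      670    roof     s1
4     20      697   field     s7
9     16      535  garage     s3
10     9      593     lab     s6
7     -7      245    roof     s5
So mean() = 548.0.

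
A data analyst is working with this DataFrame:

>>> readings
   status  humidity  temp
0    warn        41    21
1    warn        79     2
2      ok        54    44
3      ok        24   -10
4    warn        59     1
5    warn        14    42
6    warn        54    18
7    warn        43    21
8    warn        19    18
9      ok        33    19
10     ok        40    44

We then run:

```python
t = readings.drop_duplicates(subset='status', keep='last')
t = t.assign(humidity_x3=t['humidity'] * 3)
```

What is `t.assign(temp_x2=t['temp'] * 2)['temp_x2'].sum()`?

drop duplicate status (keep=last):
   status  humidity  temp
8    warn        19    18
10     ok        40    44
add column humidity_x3 = t['humidity'] * 3:
   status  humidity  temp  humidity_x3
8    warn        19    18           57
10     ok        40    44          120
add column temp_x2 = t['temp'] * 2:
   status  humidity  temp  humidity_x3  temp_x2
8    warn        19    18           57       36
10     ok        40    44          120       88
Taking the sum of column 'temp_x2' gives 124.

124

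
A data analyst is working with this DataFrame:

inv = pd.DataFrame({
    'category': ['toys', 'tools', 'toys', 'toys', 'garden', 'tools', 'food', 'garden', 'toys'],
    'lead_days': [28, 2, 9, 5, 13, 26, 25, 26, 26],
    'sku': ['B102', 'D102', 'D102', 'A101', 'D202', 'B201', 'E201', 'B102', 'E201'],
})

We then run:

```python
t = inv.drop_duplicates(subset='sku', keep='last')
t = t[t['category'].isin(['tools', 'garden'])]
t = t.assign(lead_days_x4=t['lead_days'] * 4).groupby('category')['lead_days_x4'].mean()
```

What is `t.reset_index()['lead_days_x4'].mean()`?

91.0

drop duplicate sku (keep=last):
  category  lead_days   sku
2     toys          9  D102
3     toys          5  A101
4   garden         13  D202
5    tools         26  B201
7   garden         26  B102
8     toys         26  E201
filter rows where category in ['tools', 'garden']:
  category  lead_days   sku
4   garden         13  D202
5    tools         26  B201
7   garden         26  B102
add column lead_days_x4 = t['lead_days'] * 4:
  category  lead_days   sku  lead_days_x4
4   garden         13  D202            52
5    tools         26  B201           104
7   garden         26  B102           104
group by category, mean of lead_days_x4:
category
garden     78.0
tools     104.0
Name: lead_days_x4, dtype: float64
reset_index():
  category  lead_days_x4
0   garden          78.0
1    tools         104.0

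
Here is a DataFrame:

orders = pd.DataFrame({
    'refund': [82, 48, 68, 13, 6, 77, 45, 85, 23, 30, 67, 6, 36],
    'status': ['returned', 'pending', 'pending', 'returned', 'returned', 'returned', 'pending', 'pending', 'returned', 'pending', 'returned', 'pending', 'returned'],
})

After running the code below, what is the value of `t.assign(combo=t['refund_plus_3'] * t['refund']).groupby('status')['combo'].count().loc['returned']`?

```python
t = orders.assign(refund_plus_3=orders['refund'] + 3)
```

7

add column refund_plus_3 = orders['refund'] + 3:
    refund    status  refund_plus_3
0       82  returned             85
1       48   pending             51
2       68   pending             71
3       13  returned             16
4        6  returned              9
5       77  returned             80
6       45   pending             48
7       85   pending             88
8       23  returned             26
9       30   pending             33
10      67  returned             70
11       6   pending              9
12      36  returned             39
add column combo = t['refund_plus_3'] * t['refund']:
    refund    status  refund_plus_3  combo
0       82  returned             85   6970
1       48   pending             51   2448
2       68   pending             71   4828
3       13  returned             16    208
4        6  returned              9     54
5       77  returned             80   6160
6       45   pending             48   2160
7       85   pending             88   7480
8       23  returned             26    598
9       30   pending             33    990
10      67  returned             70   4690
11       6   pending              9     54
12      36  returned             39   1404
group by status, count of combo:
status
pending     6
returned    7
Name: combo, dtype: int64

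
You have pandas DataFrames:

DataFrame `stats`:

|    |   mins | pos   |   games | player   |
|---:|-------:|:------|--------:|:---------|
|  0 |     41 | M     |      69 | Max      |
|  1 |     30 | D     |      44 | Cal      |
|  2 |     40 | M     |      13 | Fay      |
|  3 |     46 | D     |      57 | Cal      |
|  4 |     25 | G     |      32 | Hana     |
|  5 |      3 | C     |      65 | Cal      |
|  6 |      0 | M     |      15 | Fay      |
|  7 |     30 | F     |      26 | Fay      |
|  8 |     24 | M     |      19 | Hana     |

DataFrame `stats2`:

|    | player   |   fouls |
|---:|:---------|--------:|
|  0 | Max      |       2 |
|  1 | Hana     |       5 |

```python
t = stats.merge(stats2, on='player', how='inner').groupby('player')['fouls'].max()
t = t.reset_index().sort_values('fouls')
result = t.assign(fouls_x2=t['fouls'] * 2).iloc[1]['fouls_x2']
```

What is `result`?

10

merge on 'player' (how='inner') → 3 rows:
   mins pos  games player  fouls
0    41   M     69    Max      2
1    25   G     32   Hana      5
2    24   M     19   Hana      5
group by player, max of fouls:
player
Hana    5
Max     2
Name: fouls, dtype: int64
reset_index():
  player  fouls
0   Hana      5
1    Max      2
sort by fouls:
  player  fouls
1    Max      2
0   Hana      5
add column fouls_x2 = t['fouls'] * 2:
  player  fouls  fouls_x2
1    Max      2         4
0   Hana      5        10
The value at position 1, column 'fouls_x2' is 10.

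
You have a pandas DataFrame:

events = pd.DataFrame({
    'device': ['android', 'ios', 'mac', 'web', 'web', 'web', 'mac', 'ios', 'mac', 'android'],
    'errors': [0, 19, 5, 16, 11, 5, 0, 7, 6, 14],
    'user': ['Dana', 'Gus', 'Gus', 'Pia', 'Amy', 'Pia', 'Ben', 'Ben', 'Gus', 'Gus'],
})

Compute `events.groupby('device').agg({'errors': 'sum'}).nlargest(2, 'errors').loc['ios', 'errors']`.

26

group by device, sum of errors:
         errors
device         
android      14
ios          26
mac          11
web          32
take 2 rows with largest errors:
        errors
device        
web         32
ios         26
Finally, value at row 'ios', column 'errors' = 26.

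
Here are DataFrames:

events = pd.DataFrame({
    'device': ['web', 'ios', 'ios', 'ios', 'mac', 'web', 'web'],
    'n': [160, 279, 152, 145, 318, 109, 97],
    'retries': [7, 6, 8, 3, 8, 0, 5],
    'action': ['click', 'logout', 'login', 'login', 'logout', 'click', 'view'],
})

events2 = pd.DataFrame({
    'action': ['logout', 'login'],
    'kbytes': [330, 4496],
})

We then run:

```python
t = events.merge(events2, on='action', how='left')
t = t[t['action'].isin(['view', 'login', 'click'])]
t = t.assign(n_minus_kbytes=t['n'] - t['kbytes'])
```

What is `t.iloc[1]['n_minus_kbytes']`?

merge on 'action' (how='left') → 7 rows:
  device    n  retries  action  kbytes
0    web  160        7   click     NaN
1    ios  279        6  logout   330.0
2    ios  152        8   login  4496.0
3    ios  145        3   login  4496.0
4    mac  318        8  logout   330.0
5    web  109        0   click     NaN
6    web   97        5    view     NaN
filter rows where action in ['view', 'login', 'click']:
  device    n  retries action  kbytes
0    web  160        7  click     NaN
2    ios  152        8  login  4496.0
3    ios  145        3  login  4496.0
5    web  109        0  click     NaN
6    web   97        5   view     NaN
add column n_minus_kbytes = t['n'] - t['kbytes']:
  device    n  retries action  kbytes  n_minus_kbytes
0    web  160        7  click     NaN             NaN
2    ios  152        8  login  4496.0         -4344.0
3    ios  145        3  login  4496.0         -4351.0
5    web  109        0  click     NaN             NaN
6    web   97        5   view     NaN             NaN
Finally, value at position 1, column 'n_minus_kbytes' = -4344.0.

-4344.0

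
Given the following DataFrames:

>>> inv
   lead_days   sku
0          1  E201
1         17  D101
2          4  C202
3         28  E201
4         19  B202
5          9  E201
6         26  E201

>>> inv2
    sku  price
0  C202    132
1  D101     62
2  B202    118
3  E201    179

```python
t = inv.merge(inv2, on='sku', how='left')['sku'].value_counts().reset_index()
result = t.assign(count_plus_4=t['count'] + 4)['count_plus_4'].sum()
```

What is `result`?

merge on 'sku' (how='left') → 7 rows:
   lead_days   sku  price
0          1  E201    179
1         17  D101     62
2          4  C202    132
3         28  E201    179
4         19  B202    118
5          9  E201    179
6         26  E201    179
value_counts of sku:
sku
E201    4
D101    1
C202    1
B202    1
Name: count, dtype: int64
reset_index():
    sku  count
0  E201      4
1  D101      1
2  C202      1
3  B202      1
add column count_plus_4 = t['count'] + 4:
    sku  count  count_plus_4
0  E201      4             8
1  D101      1             5
2  C202      1             5
3  B202      1             5
Hence 23.

23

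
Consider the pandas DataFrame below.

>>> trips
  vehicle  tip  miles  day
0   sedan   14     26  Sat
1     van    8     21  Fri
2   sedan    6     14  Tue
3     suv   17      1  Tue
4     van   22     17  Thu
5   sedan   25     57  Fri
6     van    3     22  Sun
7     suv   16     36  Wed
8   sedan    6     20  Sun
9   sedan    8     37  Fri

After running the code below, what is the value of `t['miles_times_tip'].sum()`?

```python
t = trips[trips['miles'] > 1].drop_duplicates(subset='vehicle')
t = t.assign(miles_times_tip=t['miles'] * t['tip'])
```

1108

filter rows where miles > 1:
  vehicle  tip  miles  day
0   sedan   14     26  Sat
1     van    8     21  Fri
2   sedan    6     14  Tue
4     van   22     17  Thu
5   sedan   25     57  Fri
6     van    3     22  Sun
7     suv   16     36  Wed
8   sedan    6     20  Sun
9   sedan    8     37  Fri
drop duplicate vehicle (keep=first):
  vehicle  tip  miles  day
0   sedan   14     26  Sat
1     van    8     21  Fri
7     suv   16     36  Wed
add column miles_times_tip = t['miles'] * t['tip']:
  vehicle  tip  miles  day  miles_times_tip
0   sedan   14     26  Sat              364
1     van    8     21  Fri              168
7     suv   16     36  Wed              576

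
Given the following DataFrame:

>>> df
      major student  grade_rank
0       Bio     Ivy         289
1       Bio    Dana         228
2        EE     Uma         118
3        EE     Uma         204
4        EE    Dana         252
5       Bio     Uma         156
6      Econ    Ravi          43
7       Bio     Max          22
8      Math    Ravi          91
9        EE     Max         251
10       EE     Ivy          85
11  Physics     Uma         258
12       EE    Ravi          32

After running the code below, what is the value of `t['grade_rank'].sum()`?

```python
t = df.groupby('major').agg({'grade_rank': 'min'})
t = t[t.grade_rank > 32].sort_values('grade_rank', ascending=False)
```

group by major, min of grade_rank:
         grade_rank
major              
Bio              22
EE               32
Econ             43
Math             91
Physics         258
filter rows where grade_rank > 32:
         grade_rank
major              
Econ             43
Math             91
Physics         258
sort by grade_rank descending:
         grade_rank
major              
Physics         258
Math             91
Econ             43
sum of column 'grade_rank' → 392

392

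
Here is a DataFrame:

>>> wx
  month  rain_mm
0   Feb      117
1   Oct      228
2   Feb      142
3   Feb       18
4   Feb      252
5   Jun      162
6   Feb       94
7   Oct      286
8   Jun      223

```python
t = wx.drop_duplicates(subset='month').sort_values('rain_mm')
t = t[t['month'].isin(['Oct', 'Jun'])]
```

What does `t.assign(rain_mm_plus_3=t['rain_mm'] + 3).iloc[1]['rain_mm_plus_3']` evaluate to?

drop duplicate month (keep=first):
  month  rain_mm
0   Feb      117
1   Oct      228
5   Jun      162
sort by rain_mm:
  month  rain_mm
0   Feb      117
5   Jun      162
1   Oct      228
filter rows where month in ['Oct', 'Jun']:
  month  rain_mm
5   Jun      162
1   Oct      228
add column rain_mm_plus_3 = t['rain_mm'] + 3:
  month  rain_mm  rain_mm_plus_3
5   Jun      162             165
1   Oct      228             231

231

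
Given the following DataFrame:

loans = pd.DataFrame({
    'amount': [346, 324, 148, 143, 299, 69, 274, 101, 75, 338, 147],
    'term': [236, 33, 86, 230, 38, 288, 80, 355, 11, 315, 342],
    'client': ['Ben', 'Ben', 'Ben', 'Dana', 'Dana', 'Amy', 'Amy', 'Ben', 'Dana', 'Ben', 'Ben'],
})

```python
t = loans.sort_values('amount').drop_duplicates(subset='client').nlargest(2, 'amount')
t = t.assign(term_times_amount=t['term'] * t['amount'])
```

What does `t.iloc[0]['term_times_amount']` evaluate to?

sort by amount:
    amount  term client
5       69   288    Amy
8       75    11   Dana
7      101   355    Ben
3      143   230   Dana
10     147   342    Ben
2      148    86    Ben
6      274    80    Amy
4      299    38   Dana
1      324    33    Ben
9      338   315    Ben
0      346   236    Ben
drop duplicate client (keep=first):
   amount  term client
5      69   288    Amy
8      75    11   Dana
7     101   355    Ben
take 2 rows with largest amount:
   amount  term client
7     101   355    Ben
8      75    11   Dana
add column term_times_amount = t['term'] * t['amount']:
   amount  term client  term_times_amount
7     101   355    Ben              35855
8      75    11   Dana                825
The value at position 0, column 'term_times_amount' is 35855.

35855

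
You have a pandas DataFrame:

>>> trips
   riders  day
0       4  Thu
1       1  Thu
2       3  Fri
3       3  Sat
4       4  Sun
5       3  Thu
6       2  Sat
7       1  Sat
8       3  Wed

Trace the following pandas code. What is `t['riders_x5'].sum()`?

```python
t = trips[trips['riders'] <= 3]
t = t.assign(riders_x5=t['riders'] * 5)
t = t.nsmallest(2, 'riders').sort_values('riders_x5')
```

10

filter rows where riders <= 3:
   riders  day
1       1  Thu
2       3  Fri
3       3  Sat
5       3  Thu
6       2  Sat
7       1  Sat
8       3  Wed
add column riders_x5 = t['riders'] * 5:
   riders  day  riders_x5
1       1  Thu          5
2       3  Fri         15
3       3  Sat         15
5       3  Thu         15
6       2  Sat         10
7       1  Sat          5
8       3  Wed         15
take 2 rows with smallest riders:
   riders  day  riders_x5
1       1  Thu          5
7       1  Sat          5
sort by riders_x5:
   riders  day  riders_x5
1       1  Thu          5
7       1  Sat          5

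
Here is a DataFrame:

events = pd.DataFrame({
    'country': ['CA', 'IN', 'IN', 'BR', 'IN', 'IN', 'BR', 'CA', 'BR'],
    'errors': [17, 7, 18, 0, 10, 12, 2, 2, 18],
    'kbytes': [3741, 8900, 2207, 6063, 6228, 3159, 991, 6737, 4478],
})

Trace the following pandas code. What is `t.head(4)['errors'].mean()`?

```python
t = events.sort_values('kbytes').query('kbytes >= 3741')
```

11.25

sort by kbytes:
  country  errors  kbytes
6      BR       2     991
2      IN      18    2207
5      IN      12    3159
0      CA      17    3741
8      BR      18    4478
3      BR       0    6063
4      IN      10    6228
7      CA       2    6737
1      IN       7    8900
filter rows where kbytes >= 3741:
  country  errors  kbytes
0      CA      17    3741
8      BR      18    4478
3      BR       0    6063
4      IN      10    6228
7      CA       2    6737
1      IN       7    8900
take first 4 rows:
  country  errors  kbytes
0      CA      17    3741
8      BR      18    4478
3      BR       0    6063
4      IN      10    6228
mean of column 'errors' → 11.25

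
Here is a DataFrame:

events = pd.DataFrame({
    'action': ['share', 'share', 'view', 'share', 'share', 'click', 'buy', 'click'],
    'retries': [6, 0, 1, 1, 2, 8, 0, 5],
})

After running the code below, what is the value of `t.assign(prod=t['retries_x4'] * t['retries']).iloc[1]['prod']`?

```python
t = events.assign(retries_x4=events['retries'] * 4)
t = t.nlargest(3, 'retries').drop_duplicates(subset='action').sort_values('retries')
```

256

add column retries_x4 = events['retries'] * 4:
  action  retries  retries_x4
0  share        6          24
1  share        0           0
2   view        1           4
3  share        1           4
4  share        2           8
5  click        8          32
6    buy        0           0
7  click        5          20
take 3 rows with largest retries:
  action  retries  retries_x4
5  click        8          32
0  share        6          24
7  click        5          20
drop duplicate action (keep=first):
  action  retries  retries_x4
5  click        8          32
0  share        6          24
sort by retries:
  action  retries  retries_x4
0  share        6          24
5  click        8          32
add column prod = t['retries_x4'] * t['retries']:
  action  retries  retries_x4  prod
0  share        6          24   144
5  click        8          32   256
So iloc[1]['prod'] = 256.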